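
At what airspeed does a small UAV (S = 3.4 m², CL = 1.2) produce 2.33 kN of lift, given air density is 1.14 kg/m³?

v = 31.7 m/s

L = ½ρv²S·CL ⇒ v = √(2L/(ρ·S·CL))
v = √(2 × 2330 / (1.14 × 3.4 × 1.2)) = √1002 = 31.7 m/s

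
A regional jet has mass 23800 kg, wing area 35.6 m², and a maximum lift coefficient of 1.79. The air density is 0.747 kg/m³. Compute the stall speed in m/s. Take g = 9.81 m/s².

V_stall = 99 m/s

Weight W = mg = 23800 × 9.81 = 2.335×10^5 N.
From L = ½ρV²S·CL,max = W: V_stall = √(2W/(ρSCL,max)) = √(2·2.335×10^5/(0.747·35.6·1.79))
V_stall = √9810 = 99 m/s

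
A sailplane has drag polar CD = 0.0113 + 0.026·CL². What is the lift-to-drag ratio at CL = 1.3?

CD = 0.0113 + 0.026 × 1.3² = 0.05524
L/D = CL/CD = 1.3 / 0.05524 = 23.5

L/D = 23.5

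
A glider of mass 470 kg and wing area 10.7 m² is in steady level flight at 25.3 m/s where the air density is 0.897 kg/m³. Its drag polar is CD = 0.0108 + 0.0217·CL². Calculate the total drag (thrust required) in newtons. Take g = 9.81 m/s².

D = 183 N

In steady level flight, lift balances weight: W = mg = 470 × 9.81 = 4610.7 N.
Dynamic pressure q = 0.5 × 0.897 × 25.3² = 287.1 Pa.
Required CL = L/(qS) = 4610.7/(287.1·10.7) = 1.501.
CD = 0.0108 + 0.0217 × 1.501² = 0.05969.
D = q·S·CD = 287.1 × 10.7 × 0.05969 = 183.4 N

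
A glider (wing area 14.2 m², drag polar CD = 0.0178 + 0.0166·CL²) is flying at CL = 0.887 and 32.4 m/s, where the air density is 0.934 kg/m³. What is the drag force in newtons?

CD = 0.0178 + 0.0166 × 0.887² = 0.03086
D = ½ρv²S·CD = ½ × 0.934 × 32.4² × 14.2 × 0.03086 = 215 N

D = 215 N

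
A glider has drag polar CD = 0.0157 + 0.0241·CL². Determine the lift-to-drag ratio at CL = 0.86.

CD = 0.0157 + 0.0241 × 0.86² = 0.03352
L/D = CL/CD = 0.86 / 0.03352 = 25.7

L/D = 25.7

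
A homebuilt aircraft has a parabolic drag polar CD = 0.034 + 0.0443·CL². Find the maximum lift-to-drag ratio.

(L/D)max = 12.9

For CD = CD0 + K·CL², (L/D)max occurs at CL* = √(CD0/K) and equals 1/(2√(K·CD0)).
(L/D)max = 1/(2√(0.0443 × 0.034)) = 1/(2 × 0.03881) = 12.9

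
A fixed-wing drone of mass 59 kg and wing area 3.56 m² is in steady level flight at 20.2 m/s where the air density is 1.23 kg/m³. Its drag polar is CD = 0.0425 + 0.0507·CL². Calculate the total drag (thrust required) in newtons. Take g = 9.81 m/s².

D = 57 N

In steady level flight, lift balances weight: W = mg = 59 × 9.81 = 578.79 N.
Dynamic pressure q = 0.5 × 1.23 × 20.2² = 250.9 Pa.
CL = 2W/(ρv²S) = 2×578.79/(1.23×20.2²×3.56) = 0.6479.
CD = 0.0425 + 0.0507 × 0.6479² = 0.06378.
D = q·S·CD = 250.9 × 3.56 × 0.06378 = 56.98 N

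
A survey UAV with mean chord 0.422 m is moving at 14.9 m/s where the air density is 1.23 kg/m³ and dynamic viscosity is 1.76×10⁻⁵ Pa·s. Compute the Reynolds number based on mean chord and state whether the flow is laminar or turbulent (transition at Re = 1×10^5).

Re = 4.39×10^5 (turbulent)

Re = ρ·v·c/μ = 1.23 × 14.9 × 0.422 / (1.76×10⁻⁵) = 4.39×10^5
Since 4.39×10^5 > 1×10^5, the flow is turbulent.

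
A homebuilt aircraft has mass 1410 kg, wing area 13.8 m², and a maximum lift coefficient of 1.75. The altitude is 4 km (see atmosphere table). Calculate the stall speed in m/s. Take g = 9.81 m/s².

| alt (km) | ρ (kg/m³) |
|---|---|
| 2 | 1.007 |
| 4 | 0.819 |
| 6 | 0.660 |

V_stall = 37.4 m/s

At 4 km, from the table: ρ = 0.819 kg/m³.
Stall occurs when L = W at CL,max. W = mg = 1410 × 9.81 = 13830 N.
V_stall = √(2W/(ρ·S·CL,max)) = √(2 × 13830 / (0.819 × 13.8 × 1.75))
V_stall = √1399 = 37.4 m/s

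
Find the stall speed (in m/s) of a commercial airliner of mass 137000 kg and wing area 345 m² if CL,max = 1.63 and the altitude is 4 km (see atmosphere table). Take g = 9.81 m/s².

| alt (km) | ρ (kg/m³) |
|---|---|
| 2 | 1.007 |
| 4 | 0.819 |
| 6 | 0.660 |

At 4 km, from the table: ρ = 0.819 kg/m³.
Stall occurs when L = W at CL,max. W = mg = 137000 × 9.81 = 1.344×10^6 N.
V_stall = √(2W/(ρ·S·CL,max)) = √(2 × 1.344×10^6 / (0.819 × 345 × 1.63))
V_stall = √5836 = 76.4 m/s

V_stall = 76.4 m/s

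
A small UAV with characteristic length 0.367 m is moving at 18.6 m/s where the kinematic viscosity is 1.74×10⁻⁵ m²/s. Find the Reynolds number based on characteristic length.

Re = v·c/ν = 18.6 × 0.367 / (1.74×10⁻⁵) = 3.92×10^5

Re = 3.92×10^5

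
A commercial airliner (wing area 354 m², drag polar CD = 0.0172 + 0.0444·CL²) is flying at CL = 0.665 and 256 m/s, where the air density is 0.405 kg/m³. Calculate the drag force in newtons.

CD = 0.0172 + 0.0444 × 0.665² = 0.03683
D = ½ρv²S·CD = ½ × 0.405 × 256² × 354 × 0.03683 = 1.73×10^5 N

D = 1.73×10^5 N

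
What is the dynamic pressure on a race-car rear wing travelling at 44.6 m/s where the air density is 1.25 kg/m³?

q = ½ρv² = ½ × 1.25 × 44.6² = 1240 Pa

q = 1240 Pa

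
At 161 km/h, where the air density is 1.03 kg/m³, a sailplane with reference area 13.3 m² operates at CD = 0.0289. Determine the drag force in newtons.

D = 396 N

Convert speed: v = 161 km/h ÷ 3.6 = 44.72 m/s.
Dynamic pressure q = ½ρv² = ½ × 1.03 × 44.72² = 1030 Pa.
D = q·S·CD = 1030 × 13.3 × 0.0289 = 396 N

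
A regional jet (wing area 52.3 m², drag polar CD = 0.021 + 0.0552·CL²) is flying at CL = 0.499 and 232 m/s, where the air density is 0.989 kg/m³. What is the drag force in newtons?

CD = 0.021 + 0.0552 × 0.499² = 0.03474
D = ½ρv²S·CD = ½ × 0.989 × 232² × 52.3 × 0.03474 = 48400 N

D = 48400 N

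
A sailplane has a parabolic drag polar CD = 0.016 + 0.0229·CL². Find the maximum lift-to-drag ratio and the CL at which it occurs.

For CD = CD0 + K·CL², (L/D)max occurs at CL* = √(CD0/K) and equals 1/(2√(K·CD0)).
(L/D)max = 1/(2√(0.0229 × 0.016)) = 1/(2 × 0.01914) = 26.1
CL* = √(0.016/0.0229) = 0.836

(L/D)max = 26.1, at CL = 0.836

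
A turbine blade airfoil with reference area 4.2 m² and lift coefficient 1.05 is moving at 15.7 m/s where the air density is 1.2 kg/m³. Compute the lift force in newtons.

Dynamic pressure q = ½ρv² = ½ × 1.2 × 15.7² = 147.9 Pa.
L = q·S·CL = 147.9 × 4.2 × 1.05 = 652 N

L = 652 N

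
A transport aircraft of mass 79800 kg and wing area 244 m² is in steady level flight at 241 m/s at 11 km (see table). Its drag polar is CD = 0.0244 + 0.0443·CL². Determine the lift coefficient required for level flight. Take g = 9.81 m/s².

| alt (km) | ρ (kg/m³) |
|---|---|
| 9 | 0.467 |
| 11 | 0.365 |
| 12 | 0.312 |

CL = 0.303

At 11 km, from the table: ρ = 0.365 kg/m³.
In steady level flight, lift balances weight: W = mg = 79800 × 9.81 = 7.8284×10^5 N.
Dynamic pressure q = 0.5 × 0.365 × 241² = 10600 Pa.
CL = 2W/(ρv²S) = 2×7.8284×10^5/(0.365×241²×244) = 0.3027.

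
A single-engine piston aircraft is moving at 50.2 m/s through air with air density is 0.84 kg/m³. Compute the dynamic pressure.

q = 1060 Pa

q = ½ρv² = ½ × 0.84 × 50.2² = 1060 Pa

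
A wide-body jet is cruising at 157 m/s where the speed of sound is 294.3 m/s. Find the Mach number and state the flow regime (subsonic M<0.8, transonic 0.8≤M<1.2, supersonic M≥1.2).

M = 0.533 (subsonic)

M = v/a = 157 / 294.3 = 0.533
M = 0.533 → subsonic.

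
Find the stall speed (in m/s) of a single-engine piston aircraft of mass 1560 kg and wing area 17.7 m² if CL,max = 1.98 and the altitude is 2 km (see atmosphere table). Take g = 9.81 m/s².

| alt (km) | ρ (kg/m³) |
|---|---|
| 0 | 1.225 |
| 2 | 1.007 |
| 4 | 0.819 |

At 2 km, from the table: ρ = 1.007 kg/m³.
Stall occurs when L = W at CL,max. W = mg = 1560 × 9.81 = 15300 N.
From L = ½ρV²S·CL,max = W: V_stall = √(2W/(ρSCL,max)) = √(2·15300/(1.007·17.7·1.98))
V_stall = √867.3 = 29.4 m/s

V_stall = 29.4 m/s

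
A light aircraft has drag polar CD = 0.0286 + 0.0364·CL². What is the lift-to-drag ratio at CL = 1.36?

L/D = 14.2

CD = 0.0286 + 0.0364 × 1.36² = 0.09593
L/D = CL/CD = 1.36 / 0.09593 = 14.2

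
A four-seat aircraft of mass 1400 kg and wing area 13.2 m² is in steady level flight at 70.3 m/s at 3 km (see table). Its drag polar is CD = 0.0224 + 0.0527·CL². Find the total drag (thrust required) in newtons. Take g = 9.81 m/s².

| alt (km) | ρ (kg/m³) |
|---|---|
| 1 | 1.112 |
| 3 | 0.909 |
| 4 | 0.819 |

D = 999 N

At 3 km, from the table: ρ = 0.909 kg/m³.
In steady level flight, lift balances weight: W = mg = 1400 × 9.81 = 13734 N.
q = ½ρv² = ½ × 0.909 × 70.3² = 2246 Pa.
Required CL = L/(qS) = 13734/(2246·13.2) = 0.4632.
CD = 0.0224 + 0.0527 × 0.4632² = 0.03371.
D = q·S·CD = 2246 × 13.2 × 0.03371 = 999.4 N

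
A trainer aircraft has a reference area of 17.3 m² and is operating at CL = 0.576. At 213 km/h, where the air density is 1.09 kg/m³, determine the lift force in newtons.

L = 19000 N

Convert speed: v = 213 km/h ÷ 3.6 = 59.17 m/s.
Dynamic pressure q = ½ρv² = ½ × 1.09 × 59.17² = 1908 Pa.
L = q·S·CL = 1908 × 17.3 × 0.576 = 19000 N ≈ 19 kN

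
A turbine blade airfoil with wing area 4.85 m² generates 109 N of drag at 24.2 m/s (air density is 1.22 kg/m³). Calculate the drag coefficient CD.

From D = ½ρv²S·CD, rearranging gives CD = 2D/(ρv²S).
CD = 2 × 109 / (1.22 × 24.2² × 4.85) = 0.0629

CD = 0.0629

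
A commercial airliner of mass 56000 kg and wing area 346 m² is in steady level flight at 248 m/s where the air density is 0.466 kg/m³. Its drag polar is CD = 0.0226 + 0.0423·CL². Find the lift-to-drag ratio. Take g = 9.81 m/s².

In steady level flight, lift balances weight: W = mg = 56000 × 9.81 = 5.4936×10^5 N.
Dynamic pressure q = 0.5 × 0.466 × 248² = 14330 Pa.
Required CL = L/(qS) = 5.4936×10^5/(14330·346) = 0.1108.
CD = 0.0226 + 0.0423 × 0.1108² = 0.02312.
L/D = CL/CD = 0.1108 / 0.02312 = 4.79

L/D = 4.79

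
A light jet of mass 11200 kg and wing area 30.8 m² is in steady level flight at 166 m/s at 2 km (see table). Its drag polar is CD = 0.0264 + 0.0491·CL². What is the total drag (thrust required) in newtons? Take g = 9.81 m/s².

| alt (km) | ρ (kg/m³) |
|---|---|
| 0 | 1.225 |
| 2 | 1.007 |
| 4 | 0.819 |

D = 12700 N

At 2 km, from the table: ρ = 1.007 kg/m³.
In steady level flight, lift balances weight: W = mg = 11200 × 9.81 = 1.0987×10^5 N.
Dynamic pressure q = 0.5 × 1.007 × 166² = 13870 Pa.
Required CL = L/(qS) = 1.0987×10^5/(13870·30.8) = 0.2571.
CD = 0.0264 + 0.0491 × 0.2571² = 0.02965.
D = q·S·CD = 13870 × 30.8 × 0.02965 = 12670 N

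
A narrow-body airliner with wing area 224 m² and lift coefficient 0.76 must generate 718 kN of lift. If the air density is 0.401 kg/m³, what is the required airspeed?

L = ½ρv²S·CL ⇒ v = √(2L/(ρ·S·CL))
v = √(2 × 7.18×10^5 / (0.401 × 224 × 0.76)) = √21040 = 145 m/s

v = 145 m/s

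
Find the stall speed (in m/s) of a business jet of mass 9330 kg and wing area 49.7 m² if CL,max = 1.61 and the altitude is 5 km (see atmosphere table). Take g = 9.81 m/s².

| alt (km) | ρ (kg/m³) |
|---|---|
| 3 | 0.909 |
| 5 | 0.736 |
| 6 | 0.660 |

V_stall = 55.8 m/s

At 5 km, from the table: ρ = 0.736 kg/m³.
Weight W = mg = 9330 × 9.81 = 91530 N.
From L = ½ρV²S·CL,max = W: V_stall = √(2W/(ρSCL,max)) = √(2·91530/(0.736·49.7·1.61))
V_stall = √3108 = 55.8 m/s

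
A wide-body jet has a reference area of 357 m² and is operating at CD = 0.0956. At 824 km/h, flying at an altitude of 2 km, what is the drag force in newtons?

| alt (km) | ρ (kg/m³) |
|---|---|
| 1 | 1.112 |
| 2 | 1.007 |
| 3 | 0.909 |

At 2 km, from the table: ρ = 1.007 kg/m³.
Convert speed: v = 824 km/h ÷ 3.6 = 228.9 m/s.
D = ½ρv²S·CD = ½ × 1.007 × 228.9² × 357 × 0.0956 = 9×10^5 N ≈ 900 kN

D = 9×10^5 N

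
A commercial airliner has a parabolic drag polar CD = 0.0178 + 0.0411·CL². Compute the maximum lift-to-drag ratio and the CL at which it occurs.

(L/D)max = 18.5, at CL = 0.658

For CD = CD0 + K·CL², (L/D)max occurs at CL* = √(CD0/K) and equals 1/(2√(K·CD0)).
(L/D)max = 1/(2√(0.0411 × 0.0178)) = 1/(2 × 0.02705) = 18.5
CL* = √(0.0178/0.0411) = 0.658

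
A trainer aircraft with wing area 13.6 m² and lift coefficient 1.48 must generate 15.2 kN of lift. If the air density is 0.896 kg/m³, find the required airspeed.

v = 41.1 m/s

L = ½ρv²S·CL ⇒ v = √(2L/(ρ·S·CL))
v = √(2 × 15200 / (0.896 × 13.6 × 1.48)) = √1686 = 41.1 m/s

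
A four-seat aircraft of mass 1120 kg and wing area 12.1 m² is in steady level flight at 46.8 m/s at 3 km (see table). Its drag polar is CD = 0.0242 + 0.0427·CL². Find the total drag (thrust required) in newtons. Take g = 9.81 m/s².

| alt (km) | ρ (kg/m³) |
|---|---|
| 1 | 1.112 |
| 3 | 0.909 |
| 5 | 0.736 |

D = 719 N

At 3 km, from the table: ρ = 0.909 kg/m³.
In steady level flight, lift balances weight: W = mg = 1120 × 9.81 = 10987 N.
q = ½ρv² = ½ × 0.909 × 46.8² = 995.5 Pa.
Required CL = L/(qS) = 10987/(995.5·12.1) = 0.9122.
CD = 0.0242 + 0.0427 × 0.9122² = 0.05973.
D = q·S·CD = 995.5 × 12.1 × 0.05973 = 719.4 N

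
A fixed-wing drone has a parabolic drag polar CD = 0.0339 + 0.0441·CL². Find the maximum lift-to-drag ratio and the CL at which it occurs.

(L/D)max = 12.9, at CL = 0.877

For CD = CD0 + K·CL², (L/D)max occurs at CL* = √(CD0/K) and equals 1/(2√(K·CD0)).
(L/D)max = 1/(2√(0.0441 × 0.0339)) = 1/(2 × 0.03867) = 12.9
CL* = √(0.0339/0.0441) = 0.877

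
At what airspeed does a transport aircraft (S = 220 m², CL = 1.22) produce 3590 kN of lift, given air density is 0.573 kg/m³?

L = ½ρv²S·CL ⇒ v = √(2L/(ρ·S·CL))
v = √(2 × 3.59×10^6 / (0.573 × 220 × 1.22)) = √46690 = 216 m/s

v = 216 m/s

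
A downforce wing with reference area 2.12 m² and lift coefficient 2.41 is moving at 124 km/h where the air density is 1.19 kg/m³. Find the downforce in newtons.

L = 3610 N

Convert speed: v = 124 km/h ÷ 3.6 = 34.44 m/s.
L = ½ρv²S·CL = ½ × 1.19 × 34.44² × 2.12 × 2.41 = 3610 N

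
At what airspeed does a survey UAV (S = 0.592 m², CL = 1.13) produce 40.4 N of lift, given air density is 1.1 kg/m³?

v = 10.5 m/s

L = ½ρv²S·CL ⇒ v = √(2L/(ρ·S·CL))
v = √(2 × 40.4 / (1.1 × 0.592 × 1.13)) = √109.8 = 10.5 m/s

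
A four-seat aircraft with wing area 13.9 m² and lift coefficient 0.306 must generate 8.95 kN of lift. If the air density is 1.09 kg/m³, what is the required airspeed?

v = 62.1 m/s

L = ½ρv²S·CL ⇒ v = √(2L/(ρ·S·CL))
v = √(2 × 8950 / (1.09 × 13.9 × 0.306)) = √3861 = 62.1 m/s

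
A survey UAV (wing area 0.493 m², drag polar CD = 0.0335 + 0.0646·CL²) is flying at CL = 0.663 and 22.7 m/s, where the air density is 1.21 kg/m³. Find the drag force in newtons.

CD = 0.0335 + 0.0646 × 0.663² = 0.0619
D = ½ρv²S·CD = ½ × 1.21 × 22.7² × 0.493 × 0.0619 = 9.51 N

D = 9.51 N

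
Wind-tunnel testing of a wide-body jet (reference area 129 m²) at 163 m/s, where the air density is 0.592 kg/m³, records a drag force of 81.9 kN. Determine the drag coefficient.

From D = ½ρv²S·CD, rearranging gives CD = 2D/(ρv²S).
CD = 2 × 81900 / (0.592 × 163² × 129) = 0.0807

CD = 0.0807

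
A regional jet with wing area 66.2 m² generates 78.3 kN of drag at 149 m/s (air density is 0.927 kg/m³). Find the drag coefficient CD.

CD = 0.115

From D = ½ρv²S·CD, rearranging gives CD = 2D/(ρv²S).
CD = 2 × 78300 / (0.927 × 149² × 66.2) = 0.115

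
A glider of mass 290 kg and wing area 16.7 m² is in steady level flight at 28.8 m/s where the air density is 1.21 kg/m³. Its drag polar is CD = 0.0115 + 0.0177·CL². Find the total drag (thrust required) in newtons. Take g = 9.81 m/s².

D = 113 N

Weight W = mg = 290 × 9.81 = 2844.9 N; in level flight L = W.
q = ½ρv² = ½ × 1.21 × 28.8² = 501.8 Pa.
CL = 2W/(ρv²S) = 2×2844.9/(1.21×28.8²×16.7) = 0.3395.
CD = 0.0115 + 0.0177 × 0.3395² = 0.01354.
D = q·S·CD = 501.8 × 16.7 × 0.01354 = 113.5 N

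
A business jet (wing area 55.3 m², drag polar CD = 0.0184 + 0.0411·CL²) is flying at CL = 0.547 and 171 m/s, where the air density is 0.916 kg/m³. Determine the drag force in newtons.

D = 22700 N

CD = 0.0184 + 0.0411 × 0.547² = 0.0307
D = ½ρv²S·CD = ½ × 0.916 × 171² × 55.3 × 0.0307 = 22700 N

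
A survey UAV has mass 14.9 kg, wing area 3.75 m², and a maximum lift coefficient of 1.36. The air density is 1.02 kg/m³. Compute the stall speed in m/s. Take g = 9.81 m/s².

Weight W = mg = 14.9 × 9.81 = 146.2 N.
V_stall = √(2W/(ρ·S·CL,max)) = √(2 × 146.2 / (1.02 × 3.75 × 1.36))
V_stall = √56.2 = 7.5 m/s

V_stall = 7.5 m/s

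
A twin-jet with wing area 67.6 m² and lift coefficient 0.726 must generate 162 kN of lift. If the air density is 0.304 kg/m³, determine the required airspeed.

v = 147 m/s

L = ½ρv²S·CL ⇒ v = √(2L/(ρ·S·CL))
v = √(2 × 1.62×10^5 / (0.304 × 67.6 × 0.726)) = √21720 = 147 m/s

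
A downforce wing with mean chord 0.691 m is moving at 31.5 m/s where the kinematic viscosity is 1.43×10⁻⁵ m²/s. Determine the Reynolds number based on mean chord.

Re = v·c/ν = 31.5 × 0.691 / (1.43×10⁻⁵) = 1.52×10^6

Re = 1.52×10^6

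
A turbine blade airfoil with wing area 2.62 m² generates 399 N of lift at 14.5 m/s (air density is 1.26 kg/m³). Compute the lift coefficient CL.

CL = 1.15

From L = ½ρv²S·CL, rearranging gives CL = 2L/(ρv²S).
CL = 2 × 399 / (1.26 × 14.5² × 2.62) = 1.15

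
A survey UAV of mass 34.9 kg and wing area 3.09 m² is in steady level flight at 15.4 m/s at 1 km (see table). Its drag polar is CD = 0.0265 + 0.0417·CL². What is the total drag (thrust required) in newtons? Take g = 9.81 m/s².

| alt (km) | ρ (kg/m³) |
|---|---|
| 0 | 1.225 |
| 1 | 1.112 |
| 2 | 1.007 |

At 1 km, from the table: ρ = 1.112 kg/m³.
Level flight ⇒ L = W = m·g = 34.9 × 9.81 = 342.37 N.
Dynamic pressure q = 0.5 × 1.112 × 15.4² = 131.9 Pa.
CL = 2W/(ρv²S) = 2×342.37/(1.112×15.4²×3.09) = 0.8403.
CD = 0.0265 + 0.0417 × 0.8403² = 0.05594.
D = q·S·CD = 131.9 × 3.09 × 0.05594 = 22.79 N

D = 22.8 N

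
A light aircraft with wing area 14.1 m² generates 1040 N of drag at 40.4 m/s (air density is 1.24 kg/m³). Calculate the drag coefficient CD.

From D = ½ρv²S·CD, rearranging gives CD = 2D/(ρv²S).
CD = 2 × 1040 / (1.24 × 40.4² × 14.1) = 0.0729

CD = 0.0729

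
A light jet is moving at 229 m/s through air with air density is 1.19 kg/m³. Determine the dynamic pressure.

q = 31200 Pa

q = ½ρv² = ½ × 1.19 × 229² = 31200 Pa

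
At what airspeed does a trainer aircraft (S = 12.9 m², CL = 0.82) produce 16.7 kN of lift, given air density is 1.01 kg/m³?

L = ½ρv²S·CL ⇒ v = √(2L/(ρ·S·CL))
v = √(2 × 16700 / (1.01 × 12.9 × 0.82)) = √3126 = 55.9 m/s

v = 55.9 m/s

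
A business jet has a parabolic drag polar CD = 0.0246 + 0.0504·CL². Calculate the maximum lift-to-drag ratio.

(L/D)max = 14.2

For CD = CD0 + K·CL², (L/D)max occurs at CL* = √(CD0/K) and equals 1/(2√(K·CD0)).
(L/D)max = 1/(2√(0.0504 × 0.0246)) = 1/(2 × 0.03521) = 14.2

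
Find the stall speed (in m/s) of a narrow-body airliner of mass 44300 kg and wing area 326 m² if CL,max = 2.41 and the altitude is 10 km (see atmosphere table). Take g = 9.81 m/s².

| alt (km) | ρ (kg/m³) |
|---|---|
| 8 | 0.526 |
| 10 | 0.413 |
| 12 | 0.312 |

V_stall = 51.8 m/s

At 10 km, from the table: ρ = 0.413 kg/m³.
Weight W = mg = 44300 × 9.81 = 4.346×10^5 N.
V_stall = √(2W/(ρ·S·CL,max)) = √(2 × 4.346×10^5 / (0.413 × 326 × 2.41))
V_stall = √2679 = 51.8 m/s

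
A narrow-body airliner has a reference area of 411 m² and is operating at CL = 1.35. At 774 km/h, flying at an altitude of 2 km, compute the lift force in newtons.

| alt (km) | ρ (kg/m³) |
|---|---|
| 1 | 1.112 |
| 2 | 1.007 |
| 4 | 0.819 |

L = 1.29×10^7 N

At 2 km, from the table: ρ = 1.007 kg/m³.
Convert speed: v = 774 km/h ÷ 3.6 = 215 m/s.
Dynamic pressure q = ½ρv² = ½ × 1.007 × 215² = 23270 Pa.
L = q·S·CL = 23270 × 411 × 1.35 = 1.29×10^7 N ≈ 12900 kN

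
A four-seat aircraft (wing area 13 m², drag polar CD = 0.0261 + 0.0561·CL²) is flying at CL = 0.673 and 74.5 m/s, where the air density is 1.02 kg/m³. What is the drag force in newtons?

D = 1900 N

CD = 0.0261 + 0.0561 × 0.673² = 0.05151
D = ½ρv²S·CD = ½ × 1.02 × 74.5² × 13 × 0.05151 = 1900 N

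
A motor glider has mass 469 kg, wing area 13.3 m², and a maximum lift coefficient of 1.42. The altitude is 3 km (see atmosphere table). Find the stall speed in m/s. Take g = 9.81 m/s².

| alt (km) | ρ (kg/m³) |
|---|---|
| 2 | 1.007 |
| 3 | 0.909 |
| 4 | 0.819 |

At 3 km, from the table: ρ = 0.909 kg/m³.
Stall occurs when L = W at CL,max. W = mg = 469 × 9.81 = 4601 N.
From L = ½ρV²S·CL,max = W: V_stall = √(2W/(ρSCL,max)) = √(2·4601/(0.909·13.3·1.42))
V_stall = √536 = 23.2 m/s

V_stall = 23.2 m/s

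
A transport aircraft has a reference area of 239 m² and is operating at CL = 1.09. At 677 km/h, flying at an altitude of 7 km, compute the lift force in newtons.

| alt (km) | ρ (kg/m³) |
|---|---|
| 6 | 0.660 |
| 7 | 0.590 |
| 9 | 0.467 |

At 7 km, from the table: ρ = 0.590 kg/m³.
Convert speed: v = 677 km/h ÷ 3.6 = 188.1 m/s.
L = ½ρv²S·CL = ½ × 0.59 × 188.1² × 239 × 1.09 = 2.72×10^6 N ≈ 2720 kN

L = 2.72×10^6 N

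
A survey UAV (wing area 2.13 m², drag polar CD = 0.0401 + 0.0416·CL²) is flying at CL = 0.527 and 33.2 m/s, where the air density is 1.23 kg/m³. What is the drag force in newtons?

D = 74.6 N

CD = 0.0401 + 0.0416 × 0.527² = 0.05165
D = ½ρv²S·CD = ½ × 1.23 × 33.2² × 2.13 × 0.05165 = 74.6 N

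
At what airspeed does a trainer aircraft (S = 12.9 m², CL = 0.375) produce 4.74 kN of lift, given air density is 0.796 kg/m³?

L = ½ρv²S·CL ⇒ v = √(2L/(ρ·S·CL))
v = √(2 × 4740 / (0.796 × 12.9 × 0.375)) = √2462 = 49.6 m/s

v = 49.6 m/s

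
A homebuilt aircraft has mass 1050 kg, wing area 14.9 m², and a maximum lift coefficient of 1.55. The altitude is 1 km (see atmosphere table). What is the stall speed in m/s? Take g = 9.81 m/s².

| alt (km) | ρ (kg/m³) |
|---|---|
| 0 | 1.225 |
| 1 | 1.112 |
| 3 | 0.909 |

At 1 km, from the table: ρ = 1.112 kg/m³.
Stall occurs when L = W at CL,max. W = mg = 1050 × 9.81 = 10300 N.
V_stall = √(2W/(ρ·S·CL,max)) = √(2 × 10300 / (1.112 × 14.9 × 1.55))
V_stall = √802.2 = 28.3 m/s

V_stall = 28.3 m/s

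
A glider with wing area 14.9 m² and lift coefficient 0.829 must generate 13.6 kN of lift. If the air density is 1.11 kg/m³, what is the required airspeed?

L = ½ρv²S·CL ⇒ v = √(2L/(ρ·S·CL))
v = √(2 × 13600 / (1.11 × 14.9 × 0.829)) = √1984 = 44.5 m/s

v = 44.5 m/s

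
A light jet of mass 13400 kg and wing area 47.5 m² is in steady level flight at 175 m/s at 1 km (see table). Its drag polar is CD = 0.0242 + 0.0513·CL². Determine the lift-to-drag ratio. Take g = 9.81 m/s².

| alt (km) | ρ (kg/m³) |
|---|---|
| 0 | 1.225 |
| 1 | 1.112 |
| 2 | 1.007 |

At 1 km, from the table: ρ = 1.112 kg/m³.
In steady level flight, lift balances weight: W = mg = 13400 × 9.81 = 1.3145×10^5 N.
q = ½ρv² = ½ × 1.112 × 175² = 17030 Pa.
Required CL = L/(qS) = 1.3145×10^5/(17030·47.5) = 0.1625.
CD = 0.0242 + 0.0513 × 0.1625² = 0.02556.
L/D = CL/CD = 0.1625 / 0.02556 = 6.36

L/D = 6.36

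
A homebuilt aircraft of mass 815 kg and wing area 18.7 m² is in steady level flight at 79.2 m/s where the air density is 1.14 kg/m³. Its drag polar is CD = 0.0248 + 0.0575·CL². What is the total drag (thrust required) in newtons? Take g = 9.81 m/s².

Level flight ⇒ L = W = m·g = 815 × 9.81 = 7995.2 N.
q = ½ρv² = ½ × 1.14 × 79.2² = 3575 Pa.
CL = W/(q·S) = 7995.2 / (3575 × 18.7) = 0.1196.
CD = 0.0248 + 0.0575 × 0.1196² = 0.02562.
D = q·S·CD = 3575 × 18.7 × 0.02562 = 1713 N

D = 1710 N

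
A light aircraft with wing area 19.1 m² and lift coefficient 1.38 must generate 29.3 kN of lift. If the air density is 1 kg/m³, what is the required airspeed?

v = 47.2 m/s

L = ½ρv²S·CL ⇒ v = √(2L/(ρ·S·CL))
v = √(2 × 29300 / (1 × 19.1 × 1.38)) = √2223 = 47.2 m/s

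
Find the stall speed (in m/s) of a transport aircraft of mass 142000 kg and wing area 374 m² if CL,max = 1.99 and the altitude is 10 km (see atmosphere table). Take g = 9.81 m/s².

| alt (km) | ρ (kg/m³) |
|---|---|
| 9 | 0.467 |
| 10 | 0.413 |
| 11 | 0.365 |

V_stall = 95.2 m/s

At 10 km, from the table: ρ = 0.413 kg/m³.
Stall occurs when L = W at CL,max. W = mg = 142000 × 9.81 = 1.393×10^6 N.
V_stall = √(2W/(ρ·S·CL,max)) = √(2 × 1.393×10^6 / (0.413 × 374 × 1.99))
V_stall = √9064 = 95.2 m/s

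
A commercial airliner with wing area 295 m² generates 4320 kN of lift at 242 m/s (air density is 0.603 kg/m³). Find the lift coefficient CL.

From L = ½ρv²S·CL, rearranging gives CL = 2L/(ρv²S).
CL = 2 × 4.32×10^6 / (0.603 × 242² × 295) = 0.829

CL = 0.829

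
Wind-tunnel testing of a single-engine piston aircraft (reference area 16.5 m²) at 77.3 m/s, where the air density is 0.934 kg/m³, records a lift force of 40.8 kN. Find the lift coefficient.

CL = 0.886

From L = ½ρv²S·CL, rearranging gives CL = 2L/(ρv²S).
CL = 2 × 40800 / (0.934 × 77.3² × 16.5) = 0.886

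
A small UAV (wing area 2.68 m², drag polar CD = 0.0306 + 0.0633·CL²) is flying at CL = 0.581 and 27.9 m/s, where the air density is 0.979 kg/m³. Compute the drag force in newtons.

D = 53.1 N

CD = 0.0306 + 0.0633 × 0.581² = 0.05197
D = ½ρv²S·CD = ½ × 0.979 × 27.9² × 2.68 × 0.05197 = 53.1 N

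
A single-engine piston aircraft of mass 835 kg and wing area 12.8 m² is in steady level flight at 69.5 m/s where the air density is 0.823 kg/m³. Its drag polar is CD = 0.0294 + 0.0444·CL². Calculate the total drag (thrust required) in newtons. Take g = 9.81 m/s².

D = 865 N

Weight W = mg = 835 × 9.81 = 8191.4 N; in level flight L = W.
Dynamic pressure q = 0.5 × 0.823 × 69.5² = 1988 Pa.
Required CL = L/(qS) = 8191.4/(1988·12.8) = 0.322.
CD = 0.0294 + 0.0444 × 0.322² = 0.034.
D = q·S·CD = 1988 × 12.8 × 0.034 = 865.1 N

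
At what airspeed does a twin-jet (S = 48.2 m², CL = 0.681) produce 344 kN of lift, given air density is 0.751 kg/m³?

L = ½ρv²S·CL ⇒ v = √(2L/(ρ·S·CL))
v = √(2 × 3.44×10^5 / (0.751 × 48.2 × 0.681)) = √27910 = 167 m/s

v = 167 m/s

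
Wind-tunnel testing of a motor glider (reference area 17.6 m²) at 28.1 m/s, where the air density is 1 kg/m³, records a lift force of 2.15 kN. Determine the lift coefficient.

CL = 0.309

From L = ½ρv²S·CL, rearranging gives CL = 2L/(ρv²S).
CL = 2 × 2150 / (1 × 28.1² × 17.6) = 0.309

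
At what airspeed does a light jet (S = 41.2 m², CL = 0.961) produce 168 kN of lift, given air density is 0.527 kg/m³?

L = ½ρv²S·CL ⇒ v = √(2L/(ρ·S·CL))
v = √(2 × 1.68×10^5 / (0.527 × 41.2 × 0.961)) = √16100 = 127 m/s

v = 127 m/s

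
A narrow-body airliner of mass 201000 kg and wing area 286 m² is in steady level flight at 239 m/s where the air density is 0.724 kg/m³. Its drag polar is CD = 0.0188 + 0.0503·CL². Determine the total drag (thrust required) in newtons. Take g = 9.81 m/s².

D = 1.44×10^5 N

Weight W = mg = 201000 × 9.81 = 1.9718×10^6 N; in level flight L = W.
q = ½ρv² = ½ × 0.724 × 239² = 20680 Pa.
CL = 2W/(ρv²S) = 2×1.9718×10^6/(0.724×239²×286) = 0.3334.
CD = 0.0188 + 0.0503 × 0.3334² = 0.02439.
D = q·S·CD = 20680 × 286 × 0.02439 = 1.442×10^5 N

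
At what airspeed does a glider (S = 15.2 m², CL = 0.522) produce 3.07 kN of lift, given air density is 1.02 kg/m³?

L = ½ρv²S·CL ⇒ v = √(2L/(ρ·S·CL))
v = √(2 × 3070 / (1.02 × 15.2 × 0.522)) = √758.7 = 27.5 m/s

v = 27.5 m/s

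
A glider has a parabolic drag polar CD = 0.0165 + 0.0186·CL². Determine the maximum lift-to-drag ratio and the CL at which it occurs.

(L/D)max = 28.5, at CL = 0.942

For CD = CD0 + K·CL², (L/D)max occurs at CL* = √(CD0/K) and equals 1/(2√(K·CD0)).
(L/D)max = 1/(2√(0.0186 × 0.0165)) = 1/(2 × 0.01752) = 28.5
CL* = √(0.0165/0.0186) = 0.942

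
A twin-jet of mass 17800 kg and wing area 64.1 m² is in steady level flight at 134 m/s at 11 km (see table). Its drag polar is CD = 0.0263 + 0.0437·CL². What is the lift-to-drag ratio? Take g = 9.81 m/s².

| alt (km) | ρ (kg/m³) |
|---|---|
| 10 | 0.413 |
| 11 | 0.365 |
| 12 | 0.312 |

At 11 km, from the table: ρ = 0.365 kg/m³.
Weight W = mg = 17800 × 9.81 = 1.7462×10^5 N; in level flight L = W.
Dynamic pressure q = 0.5 × 0.365 × 134² = 3277 Pa.
Required CL = L/(qS) = 1.7462×10^5/(3277·64.1) = 0.8313.
CD = 0.0263 + 0.0437 × 0.8313² = 0.0565.
L/D = CL/CD = 0.8313 / 0.0565 = 14.7

L/D = 14.7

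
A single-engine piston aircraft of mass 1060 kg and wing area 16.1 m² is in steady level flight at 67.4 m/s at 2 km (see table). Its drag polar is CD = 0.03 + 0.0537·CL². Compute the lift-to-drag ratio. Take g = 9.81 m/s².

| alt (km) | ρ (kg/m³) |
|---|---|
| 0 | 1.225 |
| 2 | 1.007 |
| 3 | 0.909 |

L/D = 8.24

At 2 km, from the table: ρ = 1.007 kg/m³.
Weight W = mg = 1060 × 9.81 = 10399 N; in level flight L = W.
Dynamic pressure q = 0.5 × 1.007 × 67.4² = 2287 Pa.
Required CL = L/(qS) = 10399/(2287·16.1) = 0.2824.
CD = 0.03 + 0.0537 × 0.2824² = 0.03428.
L/D = CL/CD = 0.2824 / 0.03428 = 8.24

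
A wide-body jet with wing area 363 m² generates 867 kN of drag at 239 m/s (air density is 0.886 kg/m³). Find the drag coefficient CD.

From D = ½ρv²S·CD, rearranging gives CD = 2D/(ρv²S).
CD = 2 × 8.67×10^5 / (0.886 × 239² × 363) = 0.0944

CD = 0.0944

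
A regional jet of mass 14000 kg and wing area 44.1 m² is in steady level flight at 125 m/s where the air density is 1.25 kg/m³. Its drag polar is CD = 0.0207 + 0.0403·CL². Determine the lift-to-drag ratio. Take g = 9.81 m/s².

L/D = 12.9

Level flight ⇒ L = W = m·g = 14000 × 9.81 = 1.3734×10^5 N.
Dynamic pressure q = 0.5 × 1.25 × 125² = 9766 Pa.
Required CL = L/(qS) = 1.3734×10^5/(9766·44.1) = 0.3189.
CD = 0.0207 + 0.0403 × 0.3189² = 0.0248.
L/D = CL/CD = 0.3189 / 0.0248 = 12.9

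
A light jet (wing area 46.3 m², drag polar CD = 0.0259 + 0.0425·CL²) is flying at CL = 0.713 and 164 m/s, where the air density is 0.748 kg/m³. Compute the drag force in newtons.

CD = 0.0259 + 0.0425 × 0.713² = 0.04751
D = ½ρv²S·CD = ½ × 0.748 × 164² × 46.3 × 0.04751 = 22100 N

D = 22100 N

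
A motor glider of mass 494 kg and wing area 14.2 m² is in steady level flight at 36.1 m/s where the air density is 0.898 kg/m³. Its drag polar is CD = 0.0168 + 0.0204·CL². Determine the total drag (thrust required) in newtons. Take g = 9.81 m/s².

Level flight ⇒ L = W = m·g = 494 × 9.81 = 4846.1 N.
q = ½ρv² = ½ × 0.898 × 36.1² = 585.1 Pa.
CL = W/(q·S) = 4846.1 / (585.1 × 14.2) = 0.5832.
CD = 0.0168 + 0.0204 × 0.5832² = 0.02374.
D = q·S·CD = 585.1 × 14.2 × 0.02374 = 197.3 N

D = 197 N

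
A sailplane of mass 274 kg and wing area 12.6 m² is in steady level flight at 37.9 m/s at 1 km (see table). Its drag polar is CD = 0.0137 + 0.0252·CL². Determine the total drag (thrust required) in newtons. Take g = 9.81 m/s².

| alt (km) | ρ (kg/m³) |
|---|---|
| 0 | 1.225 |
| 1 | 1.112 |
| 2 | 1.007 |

At 1 km, from the table: ρ = 1.112 kg/m³.
In steady level flight, lift balances weight: W = mg = 274 × 9.81 = 2687.9 N.
Dynamic pressure q = 0.5 × 1.112 × 37.9² = 798.6 Pa.
Required CL = L/(qS) = 2687.9/(798.6·12.6) = 0.2671.
CD = 0.0137 + 0.0252 × 0.2671² = 0.0155.
D = q·S·CD = 798.6 × 12.6 × 0.0155 = 156 N

D = 156 N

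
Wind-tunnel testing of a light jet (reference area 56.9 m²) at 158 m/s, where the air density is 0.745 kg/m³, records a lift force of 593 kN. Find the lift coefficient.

CL = 1.12

From L = ½ρv²S·CL, rearranging gives CL = 2L/(ρv²S).
CL = 2 × 5.93×10^5 / (0.745 × 158² × 56.9) = 1.12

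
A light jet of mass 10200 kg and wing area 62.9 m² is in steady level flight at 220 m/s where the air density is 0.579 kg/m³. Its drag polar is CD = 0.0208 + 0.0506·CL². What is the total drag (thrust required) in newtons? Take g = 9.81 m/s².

Level flight ⇒ L = W = m·g = 10200 × 9.81 = 1.0006×10^5 N.
q = ½ρv² = ½ × 0.579 × 220² = 14010 Pa.
CL = W/(q·S) = 1.0006×10^5 / (14010 × 62.9) = 0.1135.
CD = 0.0208 + 0.0506 × 0.1135² = 0.02145.
D = q·S·CD = 14010 × 62.9 × 0.02145 = 18910 N

D = 18900 N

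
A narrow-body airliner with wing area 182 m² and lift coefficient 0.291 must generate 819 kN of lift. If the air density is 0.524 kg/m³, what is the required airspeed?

v = 243 m/s

L = ½ρv²S·CL ⇒ v = √(2L/(ρ·S·CL))
v = √(2 × 8.19×10^5 / (0.524 × 182 × 0.291)) = √59020 = 243 m/s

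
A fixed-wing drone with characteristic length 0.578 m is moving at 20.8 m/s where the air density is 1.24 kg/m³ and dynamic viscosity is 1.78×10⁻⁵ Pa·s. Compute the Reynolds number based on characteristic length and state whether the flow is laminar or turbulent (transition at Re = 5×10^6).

Re = 8.38×10^5 (laminar)

Re = ρ·v·c/μ = 1.24 × 20.8 × 0.578 / (1.78×10⁻⁵) = 8.38×10^5
Since 8.38×10^5 < 5×10^6, the flow is laminar.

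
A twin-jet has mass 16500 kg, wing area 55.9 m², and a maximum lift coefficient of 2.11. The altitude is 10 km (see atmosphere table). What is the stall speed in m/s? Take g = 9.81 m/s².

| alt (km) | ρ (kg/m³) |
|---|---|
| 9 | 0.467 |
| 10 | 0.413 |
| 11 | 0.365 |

At 10 km, from the table: ρ = 0.413 kg/m³.
Stall occurs when L = W at CL,max. W = mg = 16500 × 9.81 = 1.619×10^5 N.
V_stall = √(2W/(ρ·S·CL,max)) = √(2 × 1.619×10^5 / (0.413 × 55.9 × 2.11))
V_stall = √6646 = 81.5 m/s

V_stall = 81.5 m/s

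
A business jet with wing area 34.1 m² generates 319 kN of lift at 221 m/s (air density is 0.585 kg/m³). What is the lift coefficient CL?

From L = ½ρv²S·CL, rearranging gives CL = 2L/(ρv²S).
CL = 2 × 3.19×10^5 / (0.585 × 221² × 34.1) = 0.655

CL = 0.655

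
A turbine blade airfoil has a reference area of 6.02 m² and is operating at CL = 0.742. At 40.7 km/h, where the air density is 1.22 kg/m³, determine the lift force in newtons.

Convert speed: v = 40.7 km/h ÷ 3.6 = 11.31 m/s.
Dynamic pressure q = ½ρv² = ½ × 1.22 × 11.31² = 77.97 Pa.
L = q·S·CL = 77.97 × 6.02 × 0.742 = 348 N

L = 348 N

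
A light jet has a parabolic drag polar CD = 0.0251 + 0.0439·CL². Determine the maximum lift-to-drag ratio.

For CD = CD0 + K·CL², (L/D)max occurs at CL* = √(CD0/K) and equals 1/(2√(K·CD0)).
(L/D)max = 1/(2√(0.0439 × 0.0251)) = 1/(2 × 0.03319) = 15.1

(L/D)max = 15.1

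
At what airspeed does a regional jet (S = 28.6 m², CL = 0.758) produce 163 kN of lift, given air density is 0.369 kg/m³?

v = 202 m/s

L = ½ρv²S·CL ⇒ v = √(2L/(ρ·S·CL))
v = √(2 × 1.63×10^5 / (0.369 × 28.6 × 0.758)) = √40750 = 202 m/s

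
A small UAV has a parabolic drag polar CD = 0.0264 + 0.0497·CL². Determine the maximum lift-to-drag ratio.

(L/D)max = 13.8

For CD = CD0 + K·CL², (L/D)max occurs at CL* = √(CD0/K) and equals 1/(2√(K·CD0)).
(L/D)max = 1/(2√(0.0497 × 0.0264)) = 1/(2 × 0.03622) = 13.8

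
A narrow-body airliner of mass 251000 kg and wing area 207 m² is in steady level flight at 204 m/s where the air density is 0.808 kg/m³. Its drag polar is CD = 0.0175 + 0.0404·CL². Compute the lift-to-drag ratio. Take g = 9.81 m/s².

L/D = 18.8

Weight W = mg = 251000 × 9.81 = 2.4623×10^6 N; in level flight L = W.
Dynamic pressure q = 0.5 × 0.808 × 204² = 16810 Pa.
Required CL = L/(qS) = 2.4623×10^6/(16810·207) = 0.7075.
CD = 0.0175 + 0.0404 × 0.7075² = 0.03772.
L/D = CL/CD = 0.7075 / 0.03772 = 18.8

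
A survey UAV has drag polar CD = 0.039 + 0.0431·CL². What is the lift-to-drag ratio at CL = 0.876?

L/D = 12.2

CD = 0.039 + 0.0431 × 0.876² = 0.07207
L/D = CL/CD = 0.876 / 0.07207 = 12.2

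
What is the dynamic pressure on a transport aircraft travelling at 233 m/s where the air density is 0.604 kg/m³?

q = ½ρv² = ½ × 0.604 × 233² = 16400 Pa

q = 16400 Pa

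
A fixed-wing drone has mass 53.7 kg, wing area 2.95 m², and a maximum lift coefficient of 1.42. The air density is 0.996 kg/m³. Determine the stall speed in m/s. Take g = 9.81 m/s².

Stall occurs when L = W at CL,max. W = mg = 53.7 × 9.81 = 526.8 N.
From L = ½ρV²S·CL,max = W: V_stall = √(2W/(ρSCL,max)) = √(2·526.8/(0.996·2.95·1.42))
V_stall = √252.5 = 15.9 m/s

V_stall = 15.9 m/s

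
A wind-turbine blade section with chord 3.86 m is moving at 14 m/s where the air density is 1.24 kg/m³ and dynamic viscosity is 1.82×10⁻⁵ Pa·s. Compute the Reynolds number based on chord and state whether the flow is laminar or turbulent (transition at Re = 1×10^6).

Re = ρ·v·c/μ = 1.24 × 14 × 3.86 / (1.82×10⁻⁵) = 3.68×10^6
Since 3.68×10^6 > 1×10^6, the flow is turbulent.

Re = 3.68×10^6 (turbulent)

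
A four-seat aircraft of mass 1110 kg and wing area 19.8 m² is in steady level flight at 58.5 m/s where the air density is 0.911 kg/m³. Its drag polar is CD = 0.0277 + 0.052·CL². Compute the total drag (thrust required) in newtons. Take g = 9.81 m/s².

D = 1050 N

In steady level flight, lift balances weight: W = mg = 1110 × 9.81 = 10889 N.
Dynamic pressure q = 0.5 × 0.911 × 58.5² = 1559 Pa.
CL = 2W/(ρv²S) = 2×10889/(0.911×58.5²×19.8) = 0.3528.
CD = 0.0277 + 0.052 × 0.3528² = 0.03417.
D = q·S·CD = 1559 × 19.8 × 0.03417 = 1055 N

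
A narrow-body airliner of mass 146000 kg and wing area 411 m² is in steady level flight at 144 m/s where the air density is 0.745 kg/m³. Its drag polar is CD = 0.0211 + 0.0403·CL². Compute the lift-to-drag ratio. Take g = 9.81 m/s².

L/D = 15.4

In steady level flight, lift balances weight: W = mg = 146000 × 9.81 = 1.4323×10^6 N.
q = ½ρv² = ½ × 0.745 × 144² = 7724 Pa.
Required CL = L/(qS) = 1.4323×10^6/(7724·411) = 0.4512.
CD = 0.0211 + 0.0403 × 0.4512² = 0.0293.
L/D = CL/CD = 0.4512 / 0.0293 = 15.4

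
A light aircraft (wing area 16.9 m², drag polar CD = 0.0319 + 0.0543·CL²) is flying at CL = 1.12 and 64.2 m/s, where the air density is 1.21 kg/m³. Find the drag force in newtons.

CD = 0.0319 + 0.0543 × 1.12² = 0.1
D = ½ρv²S·CD = ½ × 1.21 × 64.2² × 16.9 × 0.1 = 4210 N

D = 4210 N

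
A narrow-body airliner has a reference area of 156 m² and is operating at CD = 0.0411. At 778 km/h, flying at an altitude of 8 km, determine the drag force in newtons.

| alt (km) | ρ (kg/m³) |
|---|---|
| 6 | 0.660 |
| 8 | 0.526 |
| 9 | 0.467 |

D = 78800 N

At 8 km, from the table: ρ = 0.526 kg/m³.
Convert speed: v = 778 km/h ÷ 3.6 = 216.1 m/s.
D = ½ρv²S·CD = ½ × 0.526 × 216.1² × 156 × 0.0411 = 78800 N ≈ 78.8 kN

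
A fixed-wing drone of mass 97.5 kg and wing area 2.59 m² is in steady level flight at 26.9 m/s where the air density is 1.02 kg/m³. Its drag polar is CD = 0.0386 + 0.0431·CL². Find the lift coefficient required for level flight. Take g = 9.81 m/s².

In steady level flight, lift balances weight: W = mg = 97.5 × 9.81 = 956.48 N.
Dynamic pressure q = 0.5 × 1.02 × 26.9² = 369 Pa.
CL = W/(q·S) = 956.48 / (369 × 2.59) = 1.001.

CL = 1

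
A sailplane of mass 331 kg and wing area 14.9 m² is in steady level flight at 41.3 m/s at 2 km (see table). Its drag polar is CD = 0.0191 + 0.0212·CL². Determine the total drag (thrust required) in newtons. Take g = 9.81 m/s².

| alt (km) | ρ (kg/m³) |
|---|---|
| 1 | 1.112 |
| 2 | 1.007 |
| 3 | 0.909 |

D = 262 N

At 2 km, from the table: ρ = 1.007 kg/m³.
Level flight ⇒ L = W = m·g = 331 × 9.81 = 3247.1 N.
Dynamic pressure q = 0.5 × 1.007 × 41.3² = 858.8 Pa.
CL = 2W/(ρv²S) = 2×3247.1/(1.007×41.3²×14.9) = 0.2538.
CD = 0.0191 + 0.0212 × 0.2538² = 0.02047.
D = q·S·CD = 858.8 × 14.9 × 0.02047 = 261.9 N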